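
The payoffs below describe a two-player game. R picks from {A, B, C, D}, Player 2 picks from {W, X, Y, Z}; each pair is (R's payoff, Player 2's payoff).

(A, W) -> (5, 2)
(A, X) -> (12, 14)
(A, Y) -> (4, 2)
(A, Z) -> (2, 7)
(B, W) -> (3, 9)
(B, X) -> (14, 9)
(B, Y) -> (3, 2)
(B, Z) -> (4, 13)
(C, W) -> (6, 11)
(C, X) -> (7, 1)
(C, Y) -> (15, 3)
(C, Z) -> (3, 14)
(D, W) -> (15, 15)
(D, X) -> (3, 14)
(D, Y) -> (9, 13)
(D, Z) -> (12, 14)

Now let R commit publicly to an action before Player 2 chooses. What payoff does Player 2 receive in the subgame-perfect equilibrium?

15

Solve by backward induction (R leads).
- A: BR = X, leader payoff 12.
- B: BR = Z, leader payoff 4.
- C: BR = Z, leader payoff 3.
- D: BR = W, leader payoff 15.
R's induced payoffs are 12, 4, 3, 15, so R commits to D. Subgame-perfect outcome: (D, W) with payoffs (15, 15).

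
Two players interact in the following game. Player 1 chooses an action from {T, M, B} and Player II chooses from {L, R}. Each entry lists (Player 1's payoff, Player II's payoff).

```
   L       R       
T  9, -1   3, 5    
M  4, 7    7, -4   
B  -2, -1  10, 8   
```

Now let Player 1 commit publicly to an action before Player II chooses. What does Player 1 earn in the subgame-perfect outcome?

Player II best-responds to each possible Player 1 move:
- T: BR = R, leader payoff 3.
- M: BR = L, leader payoff 4.
- B: BR = R, leader payoff 10.
Maximizing over 3, 4, 10, Player 1 chooses B. Subgame-perfect outcome: (B, R) with payoffs (10, 8).

10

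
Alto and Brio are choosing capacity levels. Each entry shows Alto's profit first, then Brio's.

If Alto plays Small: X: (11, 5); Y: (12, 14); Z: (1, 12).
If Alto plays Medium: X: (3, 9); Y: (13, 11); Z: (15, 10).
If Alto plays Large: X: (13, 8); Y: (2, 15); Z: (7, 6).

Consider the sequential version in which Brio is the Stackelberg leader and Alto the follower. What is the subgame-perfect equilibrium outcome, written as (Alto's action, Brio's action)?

(Medium, Y)

Work backward from Alto's decision.
- X: BR = Large, leader payoff 8.
- Y: BR = Medium, leader payoff 11.
- Z: BR = Medium, leader payoff 10.
Brio's induced payoffs are 8, 11, 10, so Brio commits to Y. Subgame-perfect outcome: (Medium, Y) with payoffs (13, 11).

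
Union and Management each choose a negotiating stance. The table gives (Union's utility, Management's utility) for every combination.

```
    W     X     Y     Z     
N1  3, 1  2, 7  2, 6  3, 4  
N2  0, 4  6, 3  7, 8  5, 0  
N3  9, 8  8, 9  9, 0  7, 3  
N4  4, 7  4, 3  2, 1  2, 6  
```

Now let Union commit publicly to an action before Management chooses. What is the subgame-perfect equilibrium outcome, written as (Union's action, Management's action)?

(N3, X)

Work backward from Management's decision.
- N1: BR = X, leader payoff 2.
- N2: BR = Y, leader payoff 7.
- N3: BR = X, leader payoff 8.
- N4: BR = W, leader payoff 4.
Union's induced payoffs are 2, 7, 8, 4, so Union commits to N3. Subgame-perfect outcome: (N3, X) with payoffs (8, 9).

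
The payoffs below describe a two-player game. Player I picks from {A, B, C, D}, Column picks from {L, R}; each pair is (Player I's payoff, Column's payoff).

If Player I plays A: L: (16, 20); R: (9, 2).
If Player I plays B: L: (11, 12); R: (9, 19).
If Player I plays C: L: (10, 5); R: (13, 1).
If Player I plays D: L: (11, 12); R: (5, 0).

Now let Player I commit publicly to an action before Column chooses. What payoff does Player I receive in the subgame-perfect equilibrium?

Backward induction with Player I moving first.
- A: Column compares 20, 2 and picks L; Player I would get 16.
- B: Column compares 12, 19 and picks R; Player I would get 9.
- C: Column compares 5, 1 and picks L; Player I would get 10.
- D: Column compares 12, 0 and picks L; Player I would get 11.
Among 16, 9, 10, 11, the best is 16 at A. Subgame-perfect outcome: (A, L) with payoffs (16, 20).

16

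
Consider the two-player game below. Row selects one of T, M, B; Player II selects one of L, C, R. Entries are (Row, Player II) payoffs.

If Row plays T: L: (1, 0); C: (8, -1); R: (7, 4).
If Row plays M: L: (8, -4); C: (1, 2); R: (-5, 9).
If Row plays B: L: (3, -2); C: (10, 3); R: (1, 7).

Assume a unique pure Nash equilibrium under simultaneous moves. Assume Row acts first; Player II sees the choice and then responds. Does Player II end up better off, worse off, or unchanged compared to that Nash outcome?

unchanged

Backward induction with Row moving first.
- T → Player II plays R (best of 0, -1, 4); Row gets 7.
- M → Player II plays R (best of -4, 2, 9); Row gets -5.
- B → Player II plays R (best of -2, 3, 7); Row gets 1.
Maximizing over 7, -5, 1, Row chooses T. Subgame-perfect outcome: (T, R) with payoffs (7, 4).
For the simultaneous game, intersect best replies.
Row's best replies: L→M; C→B; R→T.
Player II's best replies: T→R; M→R; B→R.
The unique mutual best reply is (T, R), giving (7, 4).
Player II earns 4 sequentially versus 4 at the Nash outcome: unchanged.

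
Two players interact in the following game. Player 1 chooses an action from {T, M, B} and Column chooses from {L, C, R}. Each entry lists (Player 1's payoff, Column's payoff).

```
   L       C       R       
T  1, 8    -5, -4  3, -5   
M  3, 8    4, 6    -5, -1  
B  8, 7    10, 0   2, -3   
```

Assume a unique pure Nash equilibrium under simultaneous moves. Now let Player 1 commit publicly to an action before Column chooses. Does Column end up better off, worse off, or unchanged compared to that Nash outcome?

unchanged

Backward induction with Player 1 moving first.
- T → Column plays L (best of 8, -4, -5); Player 1 gets 1.
- M → Column plays L (best of 8, 6, -1); Player 1 gets 3.
- B → Column plays L (best of 7, 0, -3); Player 1 gets 8.
Player 1's induced payoffs are 1, 3, 8, so Player 1 commits to B. Subgame-perfect outcome: (B, L) with payoffs (8, 7).
Now find the simultaneous Nash equilibrium.
Player 1's best replies: L→B; C→B; R→T.
Column's best replies: T→L; M→L; B→L.
Only (B, L) has each player best-responding; Nash payoffs (8, 7).
Column earns 7 sequentially versus 7 at the Nash outcome: unchanged.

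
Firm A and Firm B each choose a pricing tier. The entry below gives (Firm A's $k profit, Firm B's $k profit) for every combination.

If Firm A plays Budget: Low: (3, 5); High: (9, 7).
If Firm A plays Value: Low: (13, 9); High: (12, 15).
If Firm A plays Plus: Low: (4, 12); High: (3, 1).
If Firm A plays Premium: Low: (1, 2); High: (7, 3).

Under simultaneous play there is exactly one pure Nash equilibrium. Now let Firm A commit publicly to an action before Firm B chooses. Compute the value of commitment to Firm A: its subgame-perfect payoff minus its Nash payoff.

0

Solve by backward induction (Firm A leads).
- Budget → Firm B plays High (best of 5, 7); Firm A gets 9.
- Value → Firm B plays High (best of 9, 15); Firm A gets 12.
- Plus → Firm B plays Low (best of 12, 1); Firm A gets 4.
- Premium → Firm B plays High (best of 2, 3); Firm A gets 7.
Firm A's induced payoffs are 9, 12, 4, 7, so Firm A commits to Value. Subgame-perfect outcome: (Value, High) with payoffs (12, 15).
Now find the simultaneous Nash equilibrium.
Firm A's best replies: Low→Value; High→Value.
Firm B's best replies: Budget→High; Value→High; Plus→Low; Premium→High.
Only (Value, High) has each player best-responding; Nash payoffs (12, 15).
Firm A's commitment gain: 12 − 12 = 0.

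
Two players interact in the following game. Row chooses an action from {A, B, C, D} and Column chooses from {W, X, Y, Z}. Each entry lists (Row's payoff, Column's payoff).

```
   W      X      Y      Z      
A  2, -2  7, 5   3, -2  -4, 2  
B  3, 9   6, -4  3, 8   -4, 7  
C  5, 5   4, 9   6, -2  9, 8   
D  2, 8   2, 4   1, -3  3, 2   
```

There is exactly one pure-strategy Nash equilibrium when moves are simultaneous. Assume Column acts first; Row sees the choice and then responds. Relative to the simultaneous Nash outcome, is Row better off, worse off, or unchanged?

better off

Work backward from Row's decision.
- W → Row plays C (best of 2, 3, 5, 2); Column gets 5.
- X → Row plays A (best of 7, 6, 4, 2); Column gets 5.
- Y → Row plays C (best of 3, 3, 6, 1); Column gets -2.
- Z → Row plays C (best of -4, -4, 9, 3); Column gets 8.
Maximizing over 5, 5, -2, 8, Column chooses Z. Subgame-perfect outcome: (C, Z) with payoffs (9, 8).
Under simultaneous play:
Row's best replies: W→C; X→A; Y→C; Z→C.
Column's best replies: A→X; B→W; C→X; D→W.
Only (A, X) has each player best-responding; Nash payoffs (7, 5).
Row earns 9 sequentially versus 7 at the Nash outcome: better off.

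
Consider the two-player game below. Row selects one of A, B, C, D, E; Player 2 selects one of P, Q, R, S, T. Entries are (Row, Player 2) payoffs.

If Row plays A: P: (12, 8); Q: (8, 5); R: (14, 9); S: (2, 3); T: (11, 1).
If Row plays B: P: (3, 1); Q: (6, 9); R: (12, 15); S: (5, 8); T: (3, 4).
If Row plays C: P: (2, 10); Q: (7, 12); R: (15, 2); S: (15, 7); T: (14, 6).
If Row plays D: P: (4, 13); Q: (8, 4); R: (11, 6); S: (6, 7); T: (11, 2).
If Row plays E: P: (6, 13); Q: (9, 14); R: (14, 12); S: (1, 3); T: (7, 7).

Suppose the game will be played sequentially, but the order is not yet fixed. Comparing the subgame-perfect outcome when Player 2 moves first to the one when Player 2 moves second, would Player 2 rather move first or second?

first

If Row leads: Player 2's best replies are A→R, B→R, C→Q, D→P, E→Q; Row's induced payoffs 14, 12, 7, 4, 9; outcome (A, R), payoffs (14, 9).
If Player 2 leads: Row's best replies are P→A, Q→E, R→C, S→C, T→C; Player 2's induced payoffs 8, 14, 2, 7, 6; outcome (E, Q), payoffs (9, 14).
Player 2 gets 14 moving first and 9 moving second, so Player 2 prefers to move first.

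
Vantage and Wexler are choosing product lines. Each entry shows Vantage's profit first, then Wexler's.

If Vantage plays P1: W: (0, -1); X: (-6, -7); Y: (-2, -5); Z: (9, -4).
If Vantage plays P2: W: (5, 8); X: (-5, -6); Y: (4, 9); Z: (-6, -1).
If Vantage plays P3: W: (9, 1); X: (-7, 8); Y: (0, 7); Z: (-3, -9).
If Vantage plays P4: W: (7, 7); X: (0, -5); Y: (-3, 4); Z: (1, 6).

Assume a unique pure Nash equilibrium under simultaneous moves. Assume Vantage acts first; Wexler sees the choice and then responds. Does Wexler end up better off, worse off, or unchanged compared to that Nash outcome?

worse off

Backward induction with Vantage moving first.
- P1: Wexler compares -1, -7, -5, -4 and picks W; Vantage would get 0.
- P2: Wexler compares 8, -6, 9, -1 and picks Y; Vantage would get 4.
- P3: Wexler compares 1, 8, 7, -9 and picks X; Vantage would get -7.
- P4: Wexler compares 7, -5, 4, 6 and picks W; Vantage would get 7.
Among 0, 4, -7, 7, the best is 7 at P4. Subgame-perfect outcome: (P4, W) with payoffs (7, 7).
Now find the simultaneous Nash equilibrium.
Vantage's best replies: W→P3; X→P4; Y→P2; Z→P1.
Wexler's best replies: P1→W; P2→Y; P3→X; P4→W.
Only (P2, Y) has each player best-responding; Nash payoffs (4, 9).
Wexler earns 7 sequentially versus 9 at the Nash outcome: worse off.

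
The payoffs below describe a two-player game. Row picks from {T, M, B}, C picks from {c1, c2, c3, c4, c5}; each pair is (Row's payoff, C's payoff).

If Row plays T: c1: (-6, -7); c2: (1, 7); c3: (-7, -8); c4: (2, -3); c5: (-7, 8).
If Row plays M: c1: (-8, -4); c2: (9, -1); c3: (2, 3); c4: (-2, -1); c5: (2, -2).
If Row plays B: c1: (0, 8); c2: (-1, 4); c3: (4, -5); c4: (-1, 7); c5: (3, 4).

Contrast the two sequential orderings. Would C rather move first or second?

If Row leads: C's best replies are T→c5, M→c3, B→c1; Row's induced payoffs -7, 2, 0; outcome (M, c3), payoffs (2, 3).
If C leads: Row's best replies are c1→B, c2→M, c3→B, c4→T, c5→B; C's induced payoffs 8, -1, -5, -3, 4; outcome (B, c1), payoffs (0, 8).
C gets 8 moving first and 3 moving second, so C prefers to move first.

first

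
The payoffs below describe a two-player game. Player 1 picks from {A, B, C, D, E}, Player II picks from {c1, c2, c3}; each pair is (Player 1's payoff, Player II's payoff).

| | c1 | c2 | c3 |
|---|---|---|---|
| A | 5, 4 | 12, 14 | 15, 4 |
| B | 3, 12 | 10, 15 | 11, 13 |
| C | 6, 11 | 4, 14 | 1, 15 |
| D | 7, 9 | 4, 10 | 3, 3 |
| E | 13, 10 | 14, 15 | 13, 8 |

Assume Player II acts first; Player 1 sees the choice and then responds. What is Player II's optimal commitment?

Player 1 best-responds to each possible Player II move:
- c1: Player 1 compares 5, 3, 6, 7, 13 and picks E; Player II would get 10.
- c2: Player 1 compares 12, 10, 4, 4, 14 and picks E; Player II would get 15.
- c3: Player 1 compares 15, 11, 1, 3, 13 and picks A; Player II would get 4.
Among 10, 15, 4, the best is 15 at c2. Subgame-perfect outcome: (E, c2) with payoffs (14, 15).

c2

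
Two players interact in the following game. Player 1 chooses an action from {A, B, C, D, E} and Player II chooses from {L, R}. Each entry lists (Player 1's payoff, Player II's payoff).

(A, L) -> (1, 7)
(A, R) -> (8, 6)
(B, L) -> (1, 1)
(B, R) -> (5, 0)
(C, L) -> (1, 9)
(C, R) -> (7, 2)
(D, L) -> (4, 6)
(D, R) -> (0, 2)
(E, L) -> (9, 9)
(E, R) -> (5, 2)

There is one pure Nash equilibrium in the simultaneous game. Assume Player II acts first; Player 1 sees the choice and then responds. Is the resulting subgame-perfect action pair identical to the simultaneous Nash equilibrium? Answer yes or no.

yes

Work backward from Player 1's decision.
- L: Player 1 compares 1, 1, 1, 4, 9 and picks E; Player II would get 9.
- R: Player 1 compares 8, 5, 7, 0, 5 and picks A; Player II would get 6.
Among 9, 6, the best is 9 at L. Subgame-perfect outcome: (E, L) with payoffs (9, 9).
For the simultaneous game, intersect best replies.
Player 1's best replies: L→E; R→A.
Player II's best replies: A→L; B→L; C→L; D→L; E→L.
Only (E, L) has each player best-responding; Nash payoffs (9, 9).
Sequential outcome (E, L) coincides with the Nash profile (E, L).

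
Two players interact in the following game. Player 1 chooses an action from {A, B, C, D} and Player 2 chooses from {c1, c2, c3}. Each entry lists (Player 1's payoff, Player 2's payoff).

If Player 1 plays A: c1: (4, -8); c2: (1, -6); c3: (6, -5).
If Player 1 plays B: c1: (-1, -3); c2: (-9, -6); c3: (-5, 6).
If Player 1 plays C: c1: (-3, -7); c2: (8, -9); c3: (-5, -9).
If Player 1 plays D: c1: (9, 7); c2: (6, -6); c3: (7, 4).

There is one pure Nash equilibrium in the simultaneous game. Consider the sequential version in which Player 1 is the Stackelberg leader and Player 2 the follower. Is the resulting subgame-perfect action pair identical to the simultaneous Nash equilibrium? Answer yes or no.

yes

Player 2 best-responds to each possible Player 1 move:
- A: BR = c3, leader payoff 6.
- B: BR = c3, leader payoff -5.
- C: BR = c1, leader payoff -3.
- D: BR = c1, leader payoff 9.
Player 1's induced payoffs are 6, -5, -3, 9, so Player 1 commits to D. Subgame-perfect outcome: (D, c1) with payoffs (9, 7).
Now find the simultaneous Nash equilibrium.
Player 1's best replies: c1→D; c2→C; c3→D.
Player 2's best replies: A→c3; B→c3; C→c1; D→c1.
The unique mutual best reply is (D, c1), giving (9, 7).
Sequential outcome (D, c1) coincides with the Nash profile (D, c1).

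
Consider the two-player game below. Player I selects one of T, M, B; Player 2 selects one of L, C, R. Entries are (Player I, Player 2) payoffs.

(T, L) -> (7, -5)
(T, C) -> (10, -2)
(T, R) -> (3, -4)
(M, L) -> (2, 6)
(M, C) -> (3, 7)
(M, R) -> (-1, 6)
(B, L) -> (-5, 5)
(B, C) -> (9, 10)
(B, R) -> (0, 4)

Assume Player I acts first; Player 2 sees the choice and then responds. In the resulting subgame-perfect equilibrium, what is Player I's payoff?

Solve by backward induction (Player I leads).
- T: BR = C, leader payoff 10.
- M: BR = C, leader payoff 3.
- B: BR = C, leader payoff 9.
Among 10, 3, 9, the best is 10 at T. Subgame-perfect outcome: (T, C) with payoffs (10, -2).

10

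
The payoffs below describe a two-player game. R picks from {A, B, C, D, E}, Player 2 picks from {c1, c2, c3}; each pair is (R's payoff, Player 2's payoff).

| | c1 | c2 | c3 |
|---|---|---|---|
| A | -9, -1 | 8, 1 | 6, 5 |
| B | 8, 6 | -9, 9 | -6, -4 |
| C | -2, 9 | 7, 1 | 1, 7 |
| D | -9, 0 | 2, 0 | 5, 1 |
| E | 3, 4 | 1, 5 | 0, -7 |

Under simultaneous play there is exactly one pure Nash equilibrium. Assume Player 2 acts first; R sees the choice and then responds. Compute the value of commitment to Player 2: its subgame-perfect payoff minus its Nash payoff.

R best-responds to each possible Player 2 move:
- c1: R compares -9, 8, -2, -9, 3 and picks B; Player 2 would get 6.
- c2: R compares 8, -9, 7, 2, 1 and picks A; Player 2 would get 1.
- c3: R compares 6, -6, 1, 5, 0 and picks A; Player 2 would get 5.
Maximizing over 6, 1, 5, Player 2 chooses c1. Subgame-perfect outcome: (B, c1) with payoffs (8, 6).
Under simultaneous play:
R's best replies: c1→B; c2→A; c3→A.
Player 2's best replies: A→c3; B→c2; C→c1; D→c3; E→c2.
The unique mutual best reply is (A, c3), giving (6, 5).
Player 2's commitment gain: 6 − 5 = 1.

1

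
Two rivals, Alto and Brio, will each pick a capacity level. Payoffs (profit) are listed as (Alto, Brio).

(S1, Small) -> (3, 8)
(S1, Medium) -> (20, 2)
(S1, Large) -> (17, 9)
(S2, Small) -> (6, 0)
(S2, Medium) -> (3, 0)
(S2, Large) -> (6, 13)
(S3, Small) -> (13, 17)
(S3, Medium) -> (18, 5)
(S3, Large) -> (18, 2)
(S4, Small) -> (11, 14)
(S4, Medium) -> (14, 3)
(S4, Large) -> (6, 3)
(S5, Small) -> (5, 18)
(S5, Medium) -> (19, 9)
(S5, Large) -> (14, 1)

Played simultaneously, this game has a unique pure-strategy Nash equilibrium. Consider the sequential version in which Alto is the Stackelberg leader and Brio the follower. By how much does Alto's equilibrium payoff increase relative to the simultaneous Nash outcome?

4

Brio best-responds to each possible Alto move:
- S1: Brio compares 8, 2, 9 and picks Large; Alto would get 17.
- S2: Brio compares 0, 0, 13 and picks Large; Alto would get 6.
- S3: Brio compares 17, 5, 2 and picks Small; Alto would get 13.
- S4: Brio compares 14, 3, 3 and picks Small; Alto would get 11.
- S5: Brio compares 18, 9, 1 and picks Small; Alto would get 5.
Alto's induced payoffs are 17, 6, 13, 11, 5, so Alto commits to S1. Subgame-perfect outcome: (S1, Large) with payoffs (17, 9).
Under simultaneous play:
Alto's best replies: Small→S3; Medium→S1; Large→S3.
Brio's best replies: S1→Large; S2→Large; S3→Small; S4→Small; S5→Small.
Only (S3, Small) has each player best-responding; Nash payoffs (13, 17).
Alto's commitment gain: 17 − 13 = 4.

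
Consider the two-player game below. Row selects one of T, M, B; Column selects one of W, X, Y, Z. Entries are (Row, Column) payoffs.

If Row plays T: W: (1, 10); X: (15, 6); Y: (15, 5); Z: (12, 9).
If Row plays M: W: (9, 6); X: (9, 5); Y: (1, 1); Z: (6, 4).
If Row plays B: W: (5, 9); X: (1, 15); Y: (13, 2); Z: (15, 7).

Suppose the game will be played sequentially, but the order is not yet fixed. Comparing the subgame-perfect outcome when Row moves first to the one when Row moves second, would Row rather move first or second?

If Row leads: Column's best replies are T→W, M→W, B→X; Row's induced payoffs 1, 9, 1; outcome (M, W), payoffs (9, 6).
If Column leads: Row's best replies are W→M, X→T, Y→T, Z→B; Column's induced payoffs 6, 6, 5, 7; outcome (B, Z), payoffs (15, 7).
Row gets 9 moving first and 15 moving second, so Row prefers to move second.

second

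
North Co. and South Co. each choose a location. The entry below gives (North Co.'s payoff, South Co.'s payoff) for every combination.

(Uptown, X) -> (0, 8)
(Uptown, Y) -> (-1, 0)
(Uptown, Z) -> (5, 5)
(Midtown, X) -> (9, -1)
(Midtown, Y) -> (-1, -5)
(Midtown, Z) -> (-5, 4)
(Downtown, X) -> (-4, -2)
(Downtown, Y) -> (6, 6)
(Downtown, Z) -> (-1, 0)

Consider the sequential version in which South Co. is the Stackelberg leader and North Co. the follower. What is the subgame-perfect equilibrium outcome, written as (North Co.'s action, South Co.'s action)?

Solve by backward induction (South Co. leads).
- X → North Co. plays Midtown (best of 0, 9, -4); South Co. gets -1.
- Y → North Co. plays Downtown (best of -1, -1, 6); South Co. gets 6.
- Z → North Co. plays Uptown (best of 5, -5, -1); South Co. gets 5.
Among -1, 6, 5, the best is 6 at Y. Subgame-perfect outcome: (Downtown, Y) with payoffs (6, 6).

(Downtown, Y)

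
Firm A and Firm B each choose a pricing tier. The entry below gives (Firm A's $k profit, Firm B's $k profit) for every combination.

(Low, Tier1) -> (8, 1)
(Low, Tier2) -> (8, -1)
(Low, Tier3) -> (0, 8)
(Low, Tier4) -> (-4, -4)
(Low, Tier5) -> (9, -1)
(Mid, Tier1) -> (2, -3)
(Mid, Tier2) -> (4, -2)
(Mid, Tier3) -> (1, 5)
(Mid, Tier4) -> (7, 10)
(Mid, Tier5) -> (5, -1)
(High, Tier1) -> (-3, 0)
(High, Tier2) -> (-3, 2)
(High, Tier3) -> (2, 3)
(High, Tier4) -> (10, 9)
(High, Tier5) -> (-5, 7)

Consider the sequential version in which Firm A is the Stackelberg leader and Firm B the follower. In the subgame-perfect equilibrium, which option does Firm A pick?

Firm B best-responds to each possible Firm A move:
- Low: Firm B compares 1, -1, 8, -4, -1 and picks Tier3; Firm A would get 0.
- Mid: Firm B compares -3, -2, 5, 10, -1 and picks Tier4; Firm A would get 7.
- High: Firm B compares 0, 2, 3, 9, 7 and picks Tier4; Firm A would get 10.
Firm A's induced payoffs are 0, 7, 10, so Firm A commits to High. Subgame-perfect outcome: (High, Tier4) with payoffs (10, 9).

High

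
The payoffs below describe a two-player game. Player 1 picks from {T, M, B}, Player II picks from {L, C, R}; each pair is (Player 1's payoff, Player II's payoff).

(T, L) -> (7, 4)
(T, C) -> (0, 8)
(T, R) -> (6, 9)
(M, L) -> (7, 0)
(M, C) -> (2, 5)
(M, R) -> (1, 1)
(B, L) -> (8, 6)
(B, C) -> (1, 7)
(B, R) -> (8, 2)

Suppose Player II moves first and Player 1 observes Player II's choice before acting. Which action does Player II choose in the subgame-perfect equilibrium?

Player 1 best-responds to each possible Player II move:
- L: BR = B, leader payoff 6.
- C: BR = M, leader payoff 5.
- R: BR = B, leader payoff 2.
Player II's induced payoffs are 6, 5, 2, so Player II commits to L. Subgame-perfect outcome: (B, L) with payoffs (8, 6).

L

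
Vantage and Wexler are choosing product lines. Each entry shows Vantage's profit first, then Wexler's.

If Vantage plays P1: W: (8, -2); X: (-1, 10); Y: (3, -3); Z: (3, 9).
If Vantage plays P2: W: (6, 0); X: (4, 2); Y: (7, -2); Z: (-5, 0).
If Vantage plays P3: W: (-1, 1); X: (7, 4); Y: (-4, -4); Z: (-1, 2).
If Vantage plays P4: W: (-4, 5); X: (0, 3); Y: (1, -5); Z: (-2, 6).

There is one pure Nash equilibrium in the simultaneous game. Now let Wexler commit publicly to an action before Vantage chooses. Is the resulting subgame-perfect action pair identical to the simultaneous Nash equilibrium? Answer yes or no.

Solve by backward induction (Wexler leads).
- W → Vantage plays P1 (best of 8, 6, -1, -4); Wexler gets -2.
- X → Vantage plays P3 (best of -1, 4, 7, 0); Wexler gets 4.
- Y → Vantage plays P2 (best of 3, 7, -4, 1); Wexler gets -2.
- Z → Vantage plays P1 (best of 3, -5, -1, -2); Wexler gets 9.
Among -2, 4, -2, 9, the best is 9 at Z. Subgame-perfect outcome: (P1, Z) with payoffs (3, 9).
Now find the simultaneous Nash equilibrium.
Vantage's best replies: W→P1; X→P3; Y→P2; Z→P1.
Wexler's best replies: P1→X; P2→X; P3→X; P4→Z.
Only (P3, X) has each player best-responding; Nash payoffs (7, 4).
Sequential outcome (P1, Z) differs from the Nash profile (P3, X).

no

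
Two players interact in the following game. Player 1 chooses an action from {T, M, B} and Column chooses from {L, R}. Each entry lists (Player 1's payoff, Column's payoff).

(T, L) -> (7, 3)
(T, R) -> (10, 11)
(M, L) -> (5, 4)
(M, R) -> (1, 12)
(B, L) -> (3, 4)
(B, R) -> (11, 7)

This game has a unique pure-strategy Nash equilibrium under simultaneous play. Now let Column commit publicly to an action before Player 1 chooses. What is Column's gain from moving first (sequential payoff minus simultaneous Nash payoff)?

0

Solve by backward induction (Column leads).
- L → Player 1 plays T (best of 7, 5, 3); Column gets 3.
- R → Player 1 plays B (best of 10, 1, 11); Column gets 7.
Among 3, 7, the best is 7 at R. Subgame-perfect outcome: (B, R) with payoffs (11, 7).
For the simultaneous game, intersect best replies.
Player 1's best replies: L→T; R→B.
Column's best replies: T→R; M→R; B→R.
Only (B, R) has each player best-responding; Nash payoffs (11, 7).
Column's commitment gain: 7 − 7 = 0.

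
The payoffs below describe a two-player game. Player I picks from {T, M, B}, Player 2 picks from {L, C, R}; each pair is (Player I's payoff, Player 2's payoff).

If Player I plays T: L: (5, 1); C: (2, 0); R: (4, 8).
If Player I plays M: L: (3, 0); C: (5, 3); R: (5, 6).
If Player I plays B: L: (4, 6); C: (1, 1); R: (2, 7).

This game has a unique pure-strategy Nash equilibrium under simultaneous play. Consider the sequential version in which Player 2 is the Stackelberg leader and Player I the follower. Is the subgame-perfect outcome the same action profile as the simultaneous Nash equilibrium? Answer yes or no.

yes

Solve by backward induction (Player 2 leads).
- L: Player I compares 5, 3, 4 and picks T; Player 2 would get 1.
- C: Player I compares 2, 5, 1 and picks M; Player 2 would get 3.
- R: Player I compares 4, 5, 2 and picks M; Player 2 would get 6.
Player 2's induced payoffs are 1, 3, 6, so Player 2 commits to R. Subgame-perfect outcome: (M, R) with payoffs (5, 6).
Now find the simultaneous Nash equilibrium.
Player I's best replies: L→T; C→M; R→M.
Player 2's best replies: T→R; M→R; B→R.
The unique mutual best reply is (M, R), giving (5, 6).
Sequential outcome (M, R) coincides with the Nash profile (M, R).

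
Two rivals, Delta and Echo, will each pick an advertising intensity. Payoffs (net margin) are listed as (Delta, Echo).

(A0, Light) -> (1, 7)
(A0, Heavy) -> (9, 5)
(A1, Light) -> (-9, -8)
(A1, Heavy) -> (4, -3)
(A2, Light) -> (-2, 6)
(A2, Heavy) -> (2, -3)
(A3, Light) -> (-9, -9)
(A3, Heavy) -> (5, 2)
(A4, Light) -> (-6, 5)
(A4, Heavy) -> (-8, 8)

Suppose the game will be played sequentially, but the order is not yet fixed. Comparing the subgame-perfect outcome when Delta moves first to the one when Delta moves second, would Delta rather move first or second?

If Delta leads: Echo's best replies are A0→Light, A1→Heavy, A2→Light, A3→Heavy, A4→Heavy; Delta's induced payoffs 1, 4, -2, 5, -8; outcome (A3, Heavy), payoffs (5, 2).
If Echo leads: Delta's best replies are Light→A0, Heavy→A0; Echo's induced payoffs 7, 5; outcome (A0, Light), payoffs (1, 7).
Delta gets 5 moving first and 1 moving second, so Delta prefers to move first.

first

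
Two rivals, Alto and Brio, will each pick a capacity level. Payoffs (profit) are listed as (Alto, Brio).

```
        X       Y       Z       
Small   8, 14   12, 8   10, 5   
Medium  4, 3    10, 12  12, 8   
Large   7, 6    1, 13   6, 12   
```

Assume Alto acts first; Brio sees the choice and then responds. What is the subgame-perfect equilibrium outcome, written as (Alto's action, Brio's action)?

Solve by backward induction (Alto leads).
- Small → Brio plays X (best of 14, 8, 5); Alto gets 8.
- Medium → Brio plays Y (best of 3, 12, 8); Alto gets 10.
- Large → Brio plays Y (best of 6, 13, 12); Alto gets 1.
Maximizing over 8, 10, 1, Alto chooses Medium. Subgame-perfect outcome: (Medium, Y) with payoffs (10, 12).

(Medium, Y)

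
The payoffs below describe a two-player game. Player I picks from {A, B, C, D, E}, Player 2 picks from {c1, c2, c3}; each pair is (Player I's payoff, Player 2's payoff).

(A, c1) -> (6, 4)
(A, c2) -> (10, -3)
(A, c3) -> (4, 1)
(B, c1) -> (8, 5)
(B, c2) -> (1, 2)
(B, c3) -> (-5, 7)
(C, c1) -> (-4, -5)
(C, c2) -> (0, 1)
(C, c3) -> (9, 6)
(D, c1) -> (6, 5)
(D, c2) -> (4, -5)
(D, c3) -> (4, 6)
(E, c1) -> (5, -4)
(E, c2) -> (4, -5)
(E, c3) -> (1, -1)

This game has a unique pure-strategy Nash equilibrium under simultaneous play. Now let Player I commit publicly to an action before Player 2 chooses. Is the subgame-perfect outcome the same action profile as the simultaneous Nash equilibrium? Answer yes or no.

yes

Player 2 best-responds to each possible Player I move:
- A → Player 2 plays c1 (best of 4, -3, 1); Player I gets 6.
- B → Player 2 plays c3 (best of 5, 2, 7); Player I gets -5.
- C → Player 2 plays c3 (best of -5, 1, 6); Player I gets 9.
- D → Player 2 plays c3 (best of 5, -5, 6); Player I gets 4.
- E → Player 2 plays c3 (best of -4, -5, -1); Player I gets 1.
Player I's induced payoffs are 6, -5, 9, 4, 1, so Player I commits to C. Subgame-perfect outcome: (C, c3) with payoffs (9, 6).
For the simultaneous game, intersect best replies.
Player I's best replies: c1→B; c2→A; c3→C.
Player 2's best replies: A→c1; B→c3; C→c3; D→c3; E→c3.
The unique mutual best reply is (C, c3), giving (9, 6).
Sequential outcome (C, c3) coincides with the Nash profile (C, c3).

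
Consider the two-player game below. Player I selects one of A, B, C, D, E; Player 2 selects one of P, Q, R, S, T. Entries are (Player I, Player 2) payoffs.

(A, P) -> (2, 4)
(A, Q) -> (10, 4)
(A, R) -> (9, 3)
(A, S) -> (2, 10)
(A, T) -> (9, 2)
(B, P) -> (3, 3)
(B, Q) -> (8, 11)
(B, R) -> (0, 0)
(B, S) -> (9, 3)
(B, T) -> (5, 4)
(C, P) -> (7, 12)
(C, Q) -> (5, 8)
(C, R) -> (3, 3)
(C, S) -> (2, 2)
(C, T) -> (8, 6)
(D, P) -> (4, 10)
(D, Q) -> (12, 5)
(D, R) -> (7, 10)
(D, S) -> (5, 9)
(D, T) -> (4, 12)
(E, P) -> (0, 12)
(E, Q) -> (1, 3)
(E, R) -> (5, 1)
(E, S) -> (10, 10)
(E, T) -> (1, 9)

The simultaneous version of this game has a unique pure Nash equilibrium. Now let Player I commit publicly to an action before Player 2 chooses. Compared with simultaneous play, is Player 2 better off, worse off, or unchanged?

Player 2 best-responds to each possible Player I move:
- A: Player 2 compares 4, 4, 3, 10, 2 and picks S; Player I would get 2.
- B: Player 2 compares 3, 11, 0, 3, 4 and picks Q; Player I would get 8.
- C: Player 2 compares 12, 8, 3, 2, 6 and picks P; Player I would get 7.
- D: Player 2 compares 10, 5, 10, 9, 12 and picks T; Player I would get 4.
- E: Player 2 compares 12, 3, 1, 10, 9 and picks P; Player I would get 0.
Player I's induced payoffs are 2, 8, 7, 4, 0, so Player I commits to B. Subgame-perfect outcome: (B, Q) with payoffs (8, 11).
Now find the simultaneous Nash equilibrium.
Player I's best replies: P→C; Q→D; R→A; S→E; T→A.
Player 2's best replies: A→S; B→Q; C→P; D→T; E→P.
The unique mutual best reply is (C, P), giving (7, 12).
Player 2 earns 11 sequentially versus 12 at the Nash outcome: worse off.

worse off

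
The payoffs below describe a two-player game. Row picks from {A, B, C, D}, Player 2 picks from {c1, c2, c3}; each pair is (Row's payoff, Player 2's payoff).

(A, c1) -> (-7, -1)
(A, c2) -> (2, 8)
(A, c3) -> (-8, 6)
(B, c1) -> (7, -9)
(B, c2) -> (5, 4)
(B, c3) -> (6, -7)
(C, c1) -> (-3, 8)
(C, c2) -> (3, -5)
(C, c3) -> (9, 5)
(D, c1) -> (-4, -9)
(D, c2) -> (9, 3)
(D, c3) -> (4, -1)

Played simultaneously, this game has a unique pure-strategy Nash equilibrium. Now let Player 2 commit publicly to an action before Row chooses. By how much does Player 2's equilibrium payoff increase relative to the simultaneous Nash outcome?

Work backward from Row's decision.
- c1: BR = B, leader payoff -9.
- c2: BR = D, leader payoff 3.
- c3: BR = C, leader payoff 5.
Maximizing over -9, 3, 5, Player 2 chooses c3. Subgame-perfect outcome: (C, c3) with payoffs (9, 5).
Under simultaneous play:
Row's best replies: c1→B; c2→D; c3→C.
Player 2's best replies: A→c2; B→c2; C→c1; D→c2.
The unique mutual best reply is (D, c2), giving (9, 3).
Player 2's commitment gain: 5 − 3 = 2.

2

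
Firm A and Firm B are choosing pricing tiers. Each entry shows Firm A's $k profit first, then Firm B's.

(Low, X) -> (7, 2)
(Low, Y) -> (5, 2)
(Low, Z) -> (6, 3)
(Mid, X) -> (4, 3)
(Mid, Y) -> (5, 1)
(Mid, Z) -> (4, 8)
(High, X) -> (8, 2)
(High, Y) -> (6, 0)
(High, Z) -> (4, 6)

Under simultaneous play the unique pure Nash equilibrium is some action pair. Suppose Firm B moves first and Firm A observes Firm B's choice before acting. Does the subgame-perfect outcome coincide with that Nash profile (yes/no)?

Solve by backward induction (Firm B leads).
- X → Firm A plays High (best of 7, 4, 8); Firm B gets 2.
- Y → Firm A plays High (best of 5, 5, 6); Firm B gets 0.
- Z → Firm A plays Low (best of 6, 4, 4); Firm B gets 3.
Among 2, 0, 3, the best is 3 at Z. Subgame-perfect outcome: (Low, Z) with payoffs (6, 3).
Now find the simultaneous Nash equilibrium.
Firm A's best replies: X→High; Y→High; Z→Low.
Firm B's best replies: Low→Z; Mid→Z; High→Z.
Only (Low, Z) has each player best-responding; Nash payoffs (6, 3).
Sequential outcome (Low, Z) coincides with the Nash profile (Low, Z).

yes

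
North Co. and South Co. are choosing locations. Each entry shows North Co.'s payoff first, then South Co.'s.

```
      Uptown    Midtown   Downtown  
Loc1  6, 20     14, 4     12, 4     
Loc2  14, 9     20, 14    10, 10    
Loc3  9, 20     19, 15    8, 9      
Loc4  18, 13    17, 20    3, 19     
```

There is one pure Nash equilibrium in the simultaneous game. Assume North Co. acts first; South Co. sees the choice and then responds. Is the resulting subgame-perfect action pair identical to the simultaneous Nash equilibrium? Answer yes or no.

yes

Work backward from South Co.'s decision.
- Loc1: BR = Uptown, leader payoff 6.
- Loc2: BR = Midtown, leader payoff 20.
- Loc3: BR = Uptown, leader payoff 9.
- Loc4: BR = Midtown, leader payoff 17.
Maximizing over 6, 20, 9, 17, North Co. chooses Loc2. Subgame-perfect outcome: (Loc2, Midtown) with payoffs (20, 14).
For the simultaneous game, intersect best replies.
North Co.'s best replies: Uptown→Loc4; Midtown→Loc2; Downtown→Loc1.
South Co.'s best replies: Loc1→Uptown; Loc2→Midtown; Loc3→Uptown; Loc4→Midtown.
The unique mutual best reply is (Loc2, Midtown), giving (20, 14).
Sequential outcome (Loc2, Midtown) coincides with the Nash profile (Loc2, Midtown).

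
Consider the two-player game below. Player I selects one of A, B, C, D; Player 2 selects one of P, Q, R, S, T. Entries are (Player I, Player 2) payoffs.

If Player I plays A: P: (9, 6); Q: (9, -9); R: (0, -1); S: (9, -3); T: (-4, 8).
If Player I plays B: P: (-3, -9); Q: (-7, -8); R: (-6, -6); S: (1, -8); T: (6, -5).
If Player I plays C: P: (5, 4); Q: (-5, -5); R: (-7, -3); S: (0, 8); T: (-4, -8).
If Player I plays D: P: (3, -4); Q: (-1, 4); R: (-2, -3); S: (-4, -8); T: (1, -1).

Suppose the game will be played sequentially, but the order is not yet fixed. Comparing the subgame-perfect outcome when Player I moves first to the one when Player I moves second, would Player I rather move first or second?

If Player I leads: Player 2's best replies are A→T, B→T, C→S, D→Q; Player I's induced payoffs -4, 6, 0, -1; outcome (B, T), payoffs (6, -5).
If Player 2 leads: Player I's best replies are P→A, Q→A, R→A, S→A, T→B; Player 2's induced payoffs 6, -9, -1, -3, -5; outcome (A, P), payoffs (9, 6).
Player I gets 6 moving first and 9 moving second, so Player I prefers to move second.

second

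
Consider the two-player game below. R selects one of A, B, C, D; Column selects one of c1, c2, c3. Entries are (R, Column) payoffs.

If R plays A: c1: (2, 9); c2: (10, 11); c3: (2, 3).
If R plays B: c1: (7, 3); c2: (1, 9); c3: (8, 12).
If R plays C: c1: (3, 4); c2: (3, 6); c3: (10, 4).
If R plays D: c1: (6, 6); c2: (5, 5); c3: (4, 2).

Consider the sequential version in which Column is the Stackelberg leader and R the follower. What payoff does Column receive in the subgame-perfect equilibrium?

11

Solve by backward induction (Column leads).
- c1: R compares 2, 7, 3, 6 and picks B; Column would get 3.
- c2: R compares 10, 1, 3, 5 and picks A; Column would get 11.
- c3: R compares 2, 8, 10, 4 and picks C; Column would get 4.
Column's induced payoffs are 3, 11, 4, so Column commits to c2. Subgame-perfect outcome: (A, c2) with payoffs (10, 11).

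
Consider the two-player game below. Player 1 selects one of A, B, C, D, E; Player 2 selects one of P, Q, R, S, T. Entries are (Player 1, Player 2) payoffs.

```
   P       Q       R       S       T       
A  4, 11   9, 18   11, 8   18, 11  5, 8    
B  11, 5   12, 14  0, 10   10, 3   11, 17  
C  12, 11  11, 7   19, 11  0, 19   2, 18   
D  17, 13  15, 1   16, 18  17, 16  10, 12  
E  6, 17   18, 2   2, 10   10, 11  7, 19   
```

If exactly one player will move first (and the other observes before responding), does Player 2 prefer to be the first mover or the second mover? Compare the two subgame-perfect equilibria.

If Player 1 leads: Player 2's best replies are A→Q, B→T, C→S, D→R, E→T; Player 1's induced payoffs 9, 11, 0, 16, 7; outcome (D, R), payoffs (16, 18).
If Player 2 leads: Player 1's best replies are P→D, Q→E, R→C, S→A, T→B; Player 2's induced payoffs 13, 2, 11, 11, 17; outcome (B, T), payoffs (11, 17).
Player 2 gets 17 moving first and 18 moving second, so Player 2 prefers to move second.

second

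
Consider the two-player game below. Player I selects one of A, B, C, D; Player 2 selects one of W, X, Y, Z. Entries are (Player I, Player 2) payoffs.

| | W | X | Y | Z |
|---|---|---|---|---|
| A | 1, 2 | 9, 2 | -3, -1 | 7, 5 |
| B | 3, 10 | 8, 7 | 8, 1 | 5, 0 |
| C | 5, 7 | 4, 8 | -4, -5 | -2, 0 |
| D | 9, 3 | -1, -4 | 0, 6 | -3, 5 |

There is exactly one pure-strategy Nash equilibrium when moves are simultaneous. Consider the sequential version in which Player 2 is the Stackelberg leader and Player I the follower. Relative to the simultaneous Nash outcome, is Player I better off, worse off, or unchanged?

Backward induction with Player 2 moving first.
- W → Player I plays D (best of 1, 3, 5, 9); Player 2 gets 3.
- X → Player I plays A (best of 9, 8, 4, -1); Player 2 gets 2.
- Y → Player I plays B (best of -3, 8, -4, 0); Player 2 gets 1.
- Z → Player I plays A (best of 7, 5, -2, -3); Player 2 gets 5.
Maximizing over 3, 2, 1, 5, Player 2 chooses Z. Subgame-perfect outcome: (A, Z) with payoffs (7, 5).
For the simultaneous game, intersect best replies.
Player I's best replies: W→D; X→A; Y→B; Z→A.
Player 2's best replies: A→Z; B→W; C→X; D→Y.
The unique mutual best reply is (A, Z), giving (7, 5).
Player I earns 7 sequentially versus 7 at the Nash outcome: unchanged.

unchanged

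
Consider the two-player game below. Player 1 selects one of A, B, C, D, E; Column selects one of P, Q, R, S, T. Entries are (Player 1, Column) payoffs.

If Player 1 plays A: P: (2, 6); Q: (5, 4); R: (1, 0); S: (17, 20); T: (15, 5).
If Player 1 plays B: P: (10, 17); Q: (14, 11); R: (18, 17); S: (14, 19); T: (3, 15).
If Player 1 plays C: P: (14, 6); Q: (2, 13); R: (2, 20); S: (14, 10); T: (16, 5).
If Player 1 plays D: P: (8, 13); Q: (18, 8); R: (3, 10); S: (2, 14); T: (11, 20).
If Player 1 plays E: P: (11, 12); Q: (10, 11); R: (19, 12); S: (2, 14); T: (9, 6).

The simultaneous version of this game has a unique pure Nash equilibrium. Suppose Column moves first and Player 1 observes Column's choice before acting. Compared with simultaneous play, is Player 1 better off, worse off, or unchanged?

unchanged

Solve by backward induction (Column leads).
- P: Player 1 compares 2, 10, 14, 8, 11 and picks C; Column would get 6.
- Q: Player 1 compares 5, 14, 2, 18, 10 and picks D; Column would get 8.
- R: Player 1 compares 1, 18, 2, 3, 19 and picks E; Column would get 12.
- S: Player 1 compares 17, 14, 14, 2, 2 and picks A; Column would get 20.
- T: Player 1 compares 15, 3, 16, 11, 9 and picks C; Column would get 5.
Among 6, 8, 12, 20, 5, the best is 20 at S. Subgame-perfect outcome: (A, S) with payoffs (17, 20).
For the simultaneous game, intersect best replies.
Player 1's best replies: P→C; Q→D; R→E; S→A; T→C.
Column's best replies: A→S; B→S; C→R; D→T; E→S.
Only (A, S) has each player best-responding; Nash payoffs (17, 20).
Player 1 earns 17 sequentially versus 17 at the Nash outcome: unchanged.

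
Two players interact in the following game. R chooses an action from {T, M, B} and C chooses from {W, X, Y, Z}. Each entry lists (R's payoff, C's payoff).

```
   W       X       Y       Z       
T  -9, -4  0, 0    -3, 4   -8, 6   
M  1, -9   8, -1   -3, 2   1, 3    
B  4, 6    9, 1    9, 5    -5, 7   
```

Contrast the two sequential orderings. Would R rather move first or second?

second

If R leads: C's best replies are T→Z, M→Z, B→Z; R's induced payoffs -8, 1, -5; outcome (M, Z), payoffs (1, 3).
If C leads: R's best replies are W→B, X→B, Y→B, Z→M; C's induced payoffs 6, 1, 5, 3; outcome (B, W), payoffs (4, 6).
R gets 1 moving first and 4 moving second, so R prefers to move second.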